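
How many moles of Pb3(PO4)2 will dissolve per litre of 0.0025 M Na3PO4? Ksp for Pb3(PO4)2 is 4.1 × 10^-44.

Pb3(PO4)2(s) <=> 3 Pb^2+ + 2 PO4^3-
Ksp = [Pb^2+]^3[PO4^3-]^2
Let s be the molar solubility in this solution. [Pb^2+] = 3s, [PO4^3-] = 0.0025 + 2s ≈ 0.0025 (Ksp is small, so little additional dissolves).
Ksp ≈ (3s)^3 × (0.0025)^2
s = 6.2 × 10^-14 M
Check: 2s = 1.2 × 10^-13 ≪ 0.0025, so the approximation is valid.

s ≈ 6.2 x 10^-14 M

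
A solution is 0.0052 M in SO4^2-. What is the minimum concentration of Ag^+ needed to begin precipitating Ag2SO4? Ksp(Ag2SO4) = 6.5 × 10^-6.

Ag2SO4(s) <=> 2 Ag^+ + SO4^2-
Ksp = [Ag^+]^2[SO4^2-]
Precipitation begins when Q = Ksp. With [SO4^2-] = 0.0052 M:
6.5 × 10^-6 = (0.0052) × [Ag^+]^2
[Ag^+] = (6.5 × 10^-6 / 5.2 × 10^-3)^(1/2) = 3.5 × 10^-2 M

[Ag^+] = 0.035 M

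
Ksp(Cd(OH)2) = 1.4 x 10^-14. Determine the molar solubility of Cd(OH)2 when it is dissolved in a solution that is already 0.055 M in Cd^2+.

Cd(OH)2(s) <=> Cd^2+(aq) + 2 OH^-(aq)
Ksp = [Cd^2+][OH^-]^2
Let s be the molar solubility in this solution. [Cd^2+] = 0.055 + s ≈ 0.055, [OH^-] = 2s (Ksp is small, so little additional dissolves).
Ksp ≈ 0.055 × (2s)^2
s = 2.5 × 10^-7 M
Check: s = 2.5 × 10^-7 ≪ 0.055, so the approximation is valid.

2.5 × 10^-7 M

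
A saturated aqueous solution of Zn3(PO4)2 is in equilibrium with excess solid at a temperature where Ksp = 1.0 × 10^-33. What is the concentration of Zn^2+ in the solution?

Zn3(PO4)2(s) ⇌ 3 Zn^2+ + 2 PO4^3-
Ksp = [Zn^2+]^3[PO4^3-]^2
Let s = molar solubility. Then [Zn^2+] = 3s and [PO4^3-] = 2s.
Ksp = (3s)^3(2s)^2 = 108s^5
s^5 = 1.0 × 10^-33 / 108, so s = 9.85 x 10^-8 M
[Zn^2+] = 3s = 3.0 × 10^-7 M

3.0 × 10^-7 M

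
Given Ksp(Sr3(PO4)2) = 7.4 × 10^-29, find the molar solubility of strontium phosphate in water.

Sr3(PO4)2(s) ⇌ 3 Sr^2+ + 2 PO4^3-
Ksp = [Sr^2+]^3[PO4^3-]^2
If s mol/L of Sr3(PO4)2 dissolves, [Sr^2+] = 3s and [PO4^3-] = 2s.
So Ksp = (3s)^3 × (2s)^2 = 108s^5
s^5 = 7.4 × 10^-29 / 108, so s = 9.3 x 10^-7 M

s ≈ 9.3e-7 M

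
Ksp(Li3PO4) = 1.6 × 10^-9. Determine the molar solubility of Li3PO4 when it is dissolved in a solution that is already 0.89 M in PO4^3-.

Li3PO4(s) ⇌ 3 Li^+(aq) + PO4^3-(aq)
Ksp = [Li^+]^3[PO4^3-]
Let s be the molar solubility in this solution. [Li^+] = 3s, [PO4^3-] = 0.89 + s ≈ 0.89 (common-ion effect: PO4^3- is already 0.89 M).
Ksp ≈ (3s)^3 × 0.89
s = 4.1 × 10^-4 M
Check: s = 4.1 × 10^-4 ≪ 0.89, so the approximation is valid.

s ≈ 4.1 × 10^-4 M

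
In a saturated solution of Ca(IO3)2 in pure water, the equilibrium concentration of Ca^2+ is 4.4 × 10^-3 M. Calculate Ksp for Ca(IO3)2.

Ksp = 3.4e-7

Ca(IO3)2(s) <=> Ca^2+ + 2 IO3^-
Stoichiometry gives [IO3^-] = (2/1)[Ca^2+] = 8.80 × 10^-3 M.
Ksp = [Ca^2+][IO3^-]^2
Ksp = 4.4 × 10^-3 × (8.80 × 10^-3)^2 = 3.4 × 10^-7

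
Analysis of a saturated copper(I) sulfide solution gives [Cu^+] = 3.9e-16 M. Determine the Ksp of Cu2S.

Cu2S(s) <=> 2 Cu^+ + S^2-
Stoichiometry gives [S^2-] = (1/2)[Cu^+] = 1.95 × 10^-16 M.
Ksp = [Cu^+]^2[S^2-]
Ksp = (3.9 x 10^-16)^2 × 1.95 × 10^-16 = 3.0 x 10^-47

Ksp ≈ 3.0 x 10^-47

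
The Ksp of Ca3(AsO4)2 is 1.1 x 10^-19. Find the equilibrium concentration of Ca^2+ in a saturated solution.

Ca3(AsO4)2(s) ⇌ 3 Ca^2+ + 2 AsO4^3-
Ksp = [Ca^2+]^3[AsO4^3-]^2
With molar solubility s: [Ca^2+] = 3s, [AsO4^3-] = 2s.
Substituting: Ksp = (3s)^3(2s)^2 = 108s^5
s = (1.1 x 10^-19 / 108)^(1/5) = 6.33 x 10^-5 M
[Ca^2+] = 3s = 1.9 × 10^-4 M

[Ca^2+] = 1.9 x 10^-4 M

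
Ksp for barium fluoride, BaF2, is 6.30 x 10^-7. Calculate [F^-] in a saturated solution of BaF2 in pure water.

BaF2(s) ⇌ Ba^2+ + 2 F^-
Ksp = [Ba^2+][F^-]^2
For each mole of BaF2 that dissolves: [Ba^2+] = s, [F^-] = 2s.
Ksp = s(2s)^2 = 4s^3
s = (6.30 x 10^-7 / 4)^(1/3) = 5.400 x 10^-3 M
[F^-] = 2s = 1.08 x 10^-2 M

[F^-] ≈ 1.08 × 10^-2 M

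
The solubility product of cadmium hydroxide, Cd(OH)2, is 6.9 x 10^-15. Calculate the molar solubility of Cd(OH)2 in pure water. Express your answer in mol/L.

s ≈ 1.2 × 10^-5 M

Cd(OH)2(s) ⇌ Cd^2+(aq) + 2 OH^-(aq)
Ksp = [Cd^2+][OH^-]^2
With molar solubility s: [Cd^2+] = s, [OH^-] = 2s.
Substituting: Ksp = s(2s)^2 = 4s^3
s = (6.9 x 10^-15 / 4)^(1/3) = 1.2 x 10^-5 M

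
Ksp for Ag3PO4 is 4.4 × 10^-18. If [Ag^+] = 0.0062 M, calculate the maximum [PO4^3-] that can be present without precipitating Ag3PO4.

[PO4^3-] = 1.8e-11 M

Ag3PO4(s) <=> 3 Ag^+ + PO4^3-
Ksp = [Ag^+]^3[PO4^3-]
Precipitation begins when Q = Ksp. With [Ag^+] = 0.0062 M:
4.4 × 10^-18 = (0.0062)^3 × [PO4^3-]
[PO4^3-] = (4.4 × 10^-18 / 2.38 × 10^-7) = 1.8 × 10^-11 M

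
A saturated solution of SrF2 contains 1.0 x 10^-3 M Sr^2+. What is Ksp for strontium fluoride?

4.0e-9

SrF2(s) ⇌ Sr^2+ + 2 F^-
Stoichiometry gives [F^-] = (2/1)[Sr^2+] = 2.00 × 10^-3 M.
Ksp = [Sr^2+][F^-]^2
Ksp = 1.0 × 10^-3 × (2.00 × 10^-3)^2 = 4.0 x 10^-9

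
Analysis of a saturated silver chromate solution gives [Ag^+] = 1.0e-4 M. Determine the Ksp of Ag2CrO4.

Ag2CrO4(s) ⇌ 2 Ag^+(aq) + CrO4^2-(aq)
Stoichiometry gives [CrO4^2-] = (1/2)[Ag^+] = 5.00 x 10^-5 M.
Ksp = [Ag^+]^2[CrO4^2-]
Ksp = (1.0 × 10^-4)^2 × 5.00 × 10^-5 = 5.0 × 10^-13

Ksp ≈ 5.0 × 10^-13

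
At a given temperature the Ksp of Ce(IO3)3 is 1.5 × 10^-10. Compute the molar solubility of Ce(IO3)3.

s ≈ 1.5 × 10^-3 M

Ce(IO3)3(s) ⇌ Ce^3+(aq) + 3 IO3^-(aq)
Ksp = [Ce^3+][IO3^-]^3
Let s = molar solubility. Then [Ce^3+] = s and [IO3^-] = 3s.
So Ksp = s × (3s)^3 = 27s^4
Solving, s = (1.5 × 10^-10/27)^(1/4) = 1.5 x 10^-3 M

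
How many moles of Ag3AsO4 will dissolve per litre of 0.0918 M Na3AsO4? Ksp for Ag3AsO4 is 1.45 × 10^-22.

Ag3AsO4(s) <=> 3 Ag^+(aq) + AsO4^3-(aq)
Ksp = [Ag^+]^3[AsO4^3-]
If s mol/L dissolves here, [Ag^+] = 3s, [AsO4^3-] = 0.0918 + s ≈ 0.0918 (since AsO4^3- from Na3AsO4 dominates).
Ksp ≈ (3s)^3 × 0.0918
s = 3.88 × 10^-8 M
Check: s = 3.9 × 10^-8 ≪ 0.0918, so the approximation is valid.

s = 3.88 x 10^-8 M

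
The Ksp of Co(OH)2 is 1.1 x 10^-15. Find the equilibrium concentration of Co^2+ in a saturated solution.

Co(OH)2(s) ⇌ Co^2+ + 2 OH^-
Ksp = [Co^2+][OH^-]^2
Let s = molar solubility. Then [Co^2+] = s and [OH^-] = 2s.
Substituting: Ksp = s(2s)^2 = 4s^3
s = (1.1 x 10^-15 / 4)^(1/3) = 6.50 × 10^-6 M
[Co^2+] = s = 6.5 × 10^-6 M

[Co^2+] = 6.5 x 10^-6 M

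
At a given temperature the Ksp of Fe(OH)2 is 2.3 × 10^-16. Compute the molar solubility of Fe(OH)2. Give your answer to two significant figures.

Fe(OH)2(s) ⇌ Fe^2+(aq) + 2 OH^-(aq)
Ksp = [Fe^2+][OH^-]^2
For each mole of Fe(OH)2 that dissolves: [Fe^2+] = s, [OH^-] = 2s.
So Ksp = s × (2s)^2 = 4s^3
Solving, s = (2.3 × 10^-16/4)^(1/3) = 3.9 × 10^-6 M

3.9 × 10^-6 M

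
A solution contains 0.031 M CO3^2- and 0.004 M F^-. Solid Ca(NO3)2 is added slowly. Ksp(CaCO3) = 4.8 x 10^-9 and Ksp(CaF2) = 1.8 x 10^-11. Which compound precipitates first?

Precipitation of each salt starts when its ion product equals its Ksp.
For CaCO3: 4.8 x 10^-9 = 0.031 × [Ca^2+]  ⇒  [Ca^2+] = 1.5 × 10^-7 M.
For CaF2: 1.8 x 10^-11 = (0.004)^2 × [Ca^2+]  ⇒  [Ca^2+] = 1.1 × 10^-6 M.
The salt with the lower threshold [Ca^2+] precipitates first: CaCO3.

CaCO3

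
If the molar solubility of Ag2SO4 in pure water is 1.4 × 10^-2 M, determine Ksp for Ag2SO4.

Ksp = 1.1 × 10^-5

Ag2SO4(s) ⇌ 2 Ag^+ + SO4^2-
If s mol/L of Ag2SO4 dissolves, [Ag^+] = 2s and [SO4^2-] = s.
Ksp = [Ag^+]^2[SO4^2-]
Ksp = (2s)^2s = 4s^3
Ksp = 4 × (1.4 x 10^-2)^3 = 1.1 × 10^-5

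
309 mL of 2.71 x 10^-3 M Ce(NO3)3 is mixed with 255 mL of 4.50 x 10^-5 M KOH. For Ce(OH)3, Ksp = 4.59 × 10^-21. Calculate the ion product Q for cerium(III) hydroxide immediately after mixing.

Q ≈ 1.25 x 10^-17

Total volume = 309 + 255 = 564 mL.
[Ce^3+] = 2.71 x 10^-3 × (309/564) = 1.485 x 10^-3 M
[OH^-] = 4.50 × 10^-5 × (255/564) = 2.035 × 10^-5 M
Ce(OH)3(s) ⇌ Ce^3+ + 3 OH^-, so Q = [Ce^3+][OH^-]^3
Q = (1.485 × 10^-3)(2.035 × 10^-5)^3 = 1.25 × 10^-17
Q > Ksp, so Ce(OH)3 will precipitate.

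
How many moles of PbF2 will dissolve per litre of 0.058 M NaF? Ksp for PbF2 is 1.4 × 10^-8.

s = 4.2 × 10^-6 M

PbF2(s) ⇌ Pb^2+ + 2 F^-
Ksp = [Pb^2+][F^-]^2
If s mol/L dissolves here, [Pb^2+] = s, [F^-] = 0.058 + 2s ≈ 0.058 (common-ion effect: F^- is already 0.058 M).
Ksp ≈ s × (0.058)^2
s = 4.2 x 10^-6 M
Check: 2s = 8.3 x 10^-6 ≪ 0.058, so the approximation is valid.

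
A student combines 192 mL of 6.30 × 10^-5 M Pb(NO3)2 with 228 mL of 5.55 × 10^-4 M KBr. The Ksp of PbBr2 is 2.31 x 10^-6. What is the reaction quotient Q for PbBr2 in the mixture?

Total volume = 192 + 228 = 420 mL.
[Pb^2+] = 6.30 x 10^-5 × (192/420) = 2.880 x 10^-5 M
[Br^-] = 5.55 x 10^-4 × (228/420) = 3.013 x 10^-4 M
PbBr2(s) ⇌ Pb^2+(aq) + 2 Br^-(aq), so Q = [Pb^2+][Br^-]^2
Q = (2.880 × 10^-5)(3.013 × 10^-4)^2 = 2.61 × 10^-12
Q < Ksp, so no precipitate of PbBr2 forms.

2.61 × 10^-12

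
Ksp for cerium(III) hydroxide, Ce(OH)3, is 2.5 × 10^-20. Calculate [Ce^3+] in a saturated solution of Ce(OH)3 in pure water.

Ce(OH)3(s) ⇌ Ce^3+ + 3 OH^-
Ksp = [Ce^3+][OH^-]^3
With molar solubility s: [Ce^3+] = s, [OH^-] = 3s.
Substituting: Ksp = s(3s)^3 = 27s^4
s = (2.5 × 10^-20 / 27)^(1/4) = 5.52 x 10^-6 M
[Ce^3+] = s = 5.5 × 10^-6 M

5.5 x 10^-6 M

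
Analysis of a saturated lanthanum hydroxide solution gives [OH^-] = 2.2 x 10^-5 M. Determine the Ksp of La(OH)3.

La(OH)3(s) <=> La^3+(aq) + 3 OH^-(aq)
Stoichiometry gives [La^3+] = (1/3)[OH^-] = 7.33 × 10^-6 M.
Ksp = [La^3+][OH^-]^3
Ksp = 7.33 x 10^-6 × (2.2 x 10^-5)^3 = 7.8 × 10^-20

7.8 × 10^-20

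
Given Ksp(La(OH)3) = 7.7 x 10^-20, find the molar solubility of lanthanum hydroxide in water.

La(OH)3(s) ⇌ La^3+(aq) + 3 OH^-(aq)
Ksp = [La^3+][OH^-]^3
Let s = molar solubility. Then [La^3+] = s and [OH^-] = 3s.
Ksp = s(3s)^3 = 27s^4
s^4 = 7.7 x 10^-20 / 27, so s = 7.3 × 10^-6 M

s = 7.3e-6 M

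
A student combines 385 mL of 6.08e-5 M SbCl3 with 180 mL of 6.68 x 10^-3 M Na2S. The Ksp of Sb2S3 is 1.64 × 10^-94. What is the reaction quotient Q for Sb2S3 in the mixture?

Total volume = 385 + 180 = 565 mL.
[Sb^3+] = 6.08 × 10^-5 × (385/565) = 4.143 × 10^-5 M
[S^2-] = 6.68 × 10^-3 × (180/565) = 2.128 × 10^-3 M
Sb2S3(s) <=> 2 Sb^3+(aq) + 3 S^2-(aq), so Q = [Sb^3+]^2[S^2-]^3
Q = (4.143 × 10^-5)^2(2.128 × 10^-3)^3 = 1.65 × 10^-17
Q > Ksp, so Sb2S3 will precipitate.

Q = 1.65 × 10^-17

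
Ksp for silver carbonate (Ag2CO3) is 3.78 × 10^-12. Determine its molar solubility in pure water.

s ≈ 9.81 x 10^-5 M

Ag2CO3(s) <=> 2 Ag^+(aq) + CO3^2-(aq)
Ksp = [Ag^+]^2[CO3^2-]
With molar solubility s: [Ag^+] = 2s, [CO3^2-] = s.
So Ksp = (2s)^2 × s = 4s^3
s^3 = 3.78 × 10^-12 / 4, so s = 9.81 × 10^-5 M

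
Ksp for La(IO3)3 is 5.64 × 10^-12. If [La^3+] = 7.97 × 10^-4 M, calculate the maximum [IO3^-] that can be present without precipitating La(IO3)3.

[IO3^-] ≈ 1.92 × 10^-3 M

La(IO3)3(s) ⇌ La^3+ + 3 IO3^-
Ksp = [La^3+][IO3^-]^3
Precipitation begins when Q = Ksp. With [La^3+] = 7.97 × 10^-4 M:
5.64 × 10^-12 = (7.97 × 10^-4) × [IO3^-]^3
[IO3^-] = (5.64 × 10^-12 / 7.97 × 10^-4)^(1/3) = 1.92 × 10^-3 M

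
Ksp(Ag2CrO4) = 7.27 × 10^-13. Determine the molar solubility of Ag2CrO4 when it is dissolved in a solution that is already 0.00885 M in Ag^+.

9.28 × 10^-9 M

Ag2CrO4(s) <=> 2 Ag^+ + CrO4^2-
Ksp = [Ag^+]^2[CrO4^2-]
Let s = moles of Ag2CrO4 that dissolve per litre. [Ag^+] = 0.00885 + 2s ≈ 0.00885, [CrO4^2-] = s (since the Ag^+ already present dominates).
Ksp ≈ (0.00885)^2 × s
s = 9.28 × 10^-9 M
Check: 2s = 1.9 × 10^-8 ≪ 0.00885, so the approximation is valid.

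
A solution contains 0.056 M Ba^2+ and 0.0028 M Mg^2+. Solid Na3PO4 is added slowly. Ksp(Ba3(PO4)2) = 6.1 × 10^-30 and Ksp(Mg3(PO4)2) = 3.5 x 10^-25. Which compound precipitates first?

Ba3(PO4)2

Precipitation of each salt starts when its ion product equals its Ksp.
For Ba3(PO4)2: 6.1 × 10^-30 = (0.056)^3 × [PO4^3-]^2  ⇒  [PO4^3-] = 1.9 × 10^-13 M.
For Mg3(PO4)2: 3.5 x 10^-25 = (0.0028)^3 × [PO4^3-]^2  ⇒  [PO4^3-] = 4.0 × 10^-9 M.
The salt with the lower threshold [PO4^3-] precipitates first: Ba3(PO4)2.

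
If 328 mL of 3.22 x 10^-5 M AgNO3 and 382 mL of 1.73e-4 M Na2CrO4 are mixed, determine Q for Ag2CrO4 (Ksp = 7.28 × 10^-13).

Total volume = 328 + 382 = 710 mL.
[Ag^+] = 3.22 × 10^-5 × (328/710) = 1.488 × 10^-5 M
[CrO4^2-] = 1.73 × 10^-4 × (382/710) = 9.308 × 10^-5 M
Ag2CrO4(s) ⇌ 2 Ag^+ + CrO4^2-, so Q = [Ag^+]^2[CrO4^2-]
Q = (1.488 x 10^-5)^2(9.308 × 10^-5) = 2.06 × 10^-14
Q < Ksp, so no precipitate of Ag2CrO4 forms.

Q = 2.06 × 10^-14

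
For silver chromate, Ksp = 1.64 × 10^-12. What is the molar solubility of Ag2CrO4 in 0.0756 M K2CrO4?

2.33 × 10^-6 M

Ag2CrO4(s) ⇌ 2 Ag^+(aq) + CrO4^2-(aq)
Ksp = [Ag^+]^2[CrO4^2-]
Let s be the molar solubility in this solution. [Ag^+] = 2s, [CrO4^2-] = 0.0756 + s ≈ 0.0756 (since CrO4^2- from K2CrO4 dominates).
Ksp ≈ (2s)^2 × 0.0756
s = 2.33 × 10^-6 M
Check: s = 2.3 x 10^-6 ≪ 0.0756, so the approximation is valid.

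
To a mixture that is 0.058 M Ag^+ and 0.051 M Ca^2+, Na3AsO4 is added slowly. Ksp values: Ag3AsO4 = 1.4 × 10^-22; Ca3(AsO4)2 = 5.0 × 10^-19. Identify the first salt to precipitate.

Each salt begins to precipitate when Q = Ksp, i.e. when [AsO4^3-] reaches its threshold.
For Ag3AsO4: 1.4 × 10^-22 = (0.058)^3 × [AsO4^3-]  ⇒  [AsO4^3-] = 7.2 × 10^-19 M.
For Ca3(AsO4)2: 5.0 × 10^-19 = (0.051)^3 × [AsO4^3-]^2  ⇒  [AsO4^3-] = 6.1 × 10^-8 M.
The salt with the lower threshold [AsO4^3-] precipitates first: Ag3AsO4.

Ag3AsO4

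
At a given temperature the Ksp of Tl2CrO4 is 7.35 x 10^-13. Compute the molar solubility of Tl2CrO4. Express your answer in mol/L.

s = 5.69 x 10^-5 M

Tl2CrO4(s) ⇌ 2 Tl^+(aq) + CrO4^2-(aq)
Ksp = [Tl^+]^2[CrO4^2-]
With molar solubility s: [Tl^+] = 2s, [CrO4^2-] = s.
Substituting: Ksp = (2s)^2s = 4s^3
s^3 = 7.35 x 10^-13 / 4, so s = 5.69 x 10^-5 M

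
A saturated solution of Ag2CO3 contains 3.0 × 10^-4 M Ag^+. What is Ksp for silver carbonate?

1.4e-11

Ag2CO3(s) ⇌ 2 Ag^+(aq) + CO3^2-(aq)
Stoichiometry gives [CO3^2-] = (1/2)[Ag^+] = 1.50 × 10^-4 M.
Ksp = [Ag^+]^2[CO3^2-]
Ksp = (3.0 × 10^-4)^2 × 1.50 × 10^-4 = 1.4 × 10^-11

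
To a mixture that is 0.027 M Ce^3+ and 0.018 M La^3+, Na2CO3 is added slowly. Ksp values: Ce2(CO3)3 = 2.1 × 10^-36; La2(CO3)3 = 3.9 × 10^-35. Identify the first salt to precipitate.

Each salt begins to precipitate when Q = Ksp, i.e. when [CO3^2-] reaches its threshold.
For Ce2(CO3)3: 2.1 × 10^-36 = (0.027)^2 × [CO3^2-]^3  ⇒  [CO3^2-] = 1.4 x 10^-11 M.
For La2(CO3)3: 3.9 × 10^-35 = (0.018)^2 × [CO3^2-]^3  ⇒  [CO3^2-] = 4.9 x 10^-11 M.
The salt with the lower threshold [CO3^2-] precipitates first: Ce2(CO3)3.

Ce2(CO3)3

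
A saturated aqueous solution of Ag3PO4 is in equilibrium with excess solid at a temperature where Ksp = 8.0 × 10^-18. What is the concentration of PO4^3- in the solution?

[PO4^3-] = 2.3 × 10^-5 M

Ag3PO4(s) <=> 3 Ag^+ + PO4^3-
Ksp = [Ag^+]^3[PO4^3-]
If s mol/L of Ag3PO4 dissolves, [Ag^+] = 3s and [PO4^3-] = s.
Substituting: Ksp = (3s)^3s = 27s^4
Solving, s = (8.0 × 10^-18/27)^(1/4) = 2.33 × 10^-5 M
[PO4^3-] = s = 2.3 × 10^-5 M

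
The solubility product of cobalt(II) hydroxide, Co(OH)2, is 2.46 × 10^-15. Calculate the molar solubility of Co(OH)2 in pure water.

Co(OH)2(s) <=> Co^2+(aq) + 2 OH^-(aq)
Ksp = [Co^2+][OH^-]^2
If s mol/L of Co(OH)2 dissolves, [Co^2+] = s and [OH^-] = 2s.
So Ksp = s × (2s)^2 = 4s^3
Solving, s = (2.46 × 10^-15/4)^(1/3) = 8.50 x 10^-6 M

8.50 × 10^-6 M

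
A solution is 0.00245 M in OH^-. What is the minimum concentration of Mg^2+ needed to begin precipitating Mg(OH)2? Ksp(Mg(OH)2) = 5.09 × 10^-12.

[Mg^2+] = 8.48 x 10^-7 M

Mg(OH)2(s) ⇌ Mg^2+ + 2 OH^-
Ksp = [Mg^2+][OH^-]^2
Precipitation begins when Q = Ksp. With [OH^-] = 0.00245 M:
5.09 × 10^-12 = (0.00245)^2 × [Mg^2+]
[Mg^2+] = (5.09 × 10^-12 / 6.003 x 10^-6) = 8.48 × 10^-7 M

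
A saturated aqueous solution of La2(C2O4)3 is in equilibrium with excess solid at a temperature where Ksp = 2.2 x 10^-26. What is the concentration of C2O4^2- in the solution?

La2(C2O4)3(s) <=> 2 La^3+ + 3 C2O4^2-
Ksp = [La^3+]^2[C2O4^2-]^3
Let s = molar solubility. Then [La^3+] = 2s and [C2O4^2-] = 3s.
So Ksp = (2s)^2 × (3s)^3 = 108s^5
Solving, s = (2.2 x 10^-26/108)^(1/5) = 2.90 x 10^-6 M
[C2O4^2-] = 3s = 8.7 × 10^-6 M

[C2O4^2-] = 8.7e-6 M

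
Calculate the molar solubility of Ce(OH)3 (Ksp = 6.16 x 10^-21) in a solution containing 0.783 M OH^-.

s ≈ 1.28e-20 M

Ce(OH)3(s) <=> Ce^3+ + 3 OH^-
Ksp = [Ce^3+][OH^-]^3
If s mol/L dissolves here, [Ce^3+] = s, [OH^-] = 0.783 + 3s ≈ 0.783 (Ksp is small, so little additional dissolves).
Ksp ≈ s × (0.783)^3
s = 1.28 × 10^-20 M
Check: 3s = 3.8 x 10^-20 ≪ 0.783, so the approximation is valid.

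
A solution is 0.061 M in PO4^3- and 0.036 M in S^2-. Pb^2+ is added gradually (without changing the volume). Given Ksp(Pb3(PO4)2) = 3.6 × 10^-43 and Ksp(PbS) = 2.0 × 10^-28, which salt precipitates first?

PbS

Precipitation of each salt starts when its ion product equals its Ksp.
For Pb3(PO4)2: 3.6 × 10^-43 = (0.061)^2 × [Pb^2+]^3  ⇒  [Pb^2+] = 4.6 × 10^-14 M.
For PbS: 2.0 × 10^-28 = 0.036 × [Pb^2+]  ⇒  [Pb^2+] = 5.6 x 10^-27 M.
The salt with the lower threshold [Pb^2+] precipitates first: PbS.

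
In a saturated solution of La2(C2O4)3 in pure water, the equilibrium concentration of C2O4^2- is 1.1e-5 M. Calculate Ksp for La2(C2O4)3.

Ksp ≈ 7.2 × 10^-26

La2(C2O4)3(s) ⇌ 2 La^3+(aq) + 3 C2O4^2-(aq)
Stoichiometry gives [La^3+] = (2/3)[C2O4^2-] = 7.33 × 10^-6 M.
Ksp = [La^3+]^2[C2O4^2-]^3
Ksp = (7.33 x 10^-6)^2 × (1.1 × 10^-5)^3 = 7.2 x 10^-26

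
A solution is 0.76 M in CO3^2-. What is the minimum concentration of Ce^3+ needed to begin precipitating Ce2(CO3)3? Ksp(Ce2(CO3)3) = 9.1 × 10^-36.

[Ce^3+] ≈ 4.6 × 10^-18 M

Ce2(CO3)3(s) <=> 2 Ce^3+ + 3 CO3^2-
Ksp = [Ce^3+]^2[CO3^2-]^3
Precipitation begins when Q = Ksp. With [CO3^2-] = 0.76 M:
9.1 × 10^-36 = (0.76)^3 × [Ce^3+]^2
[Ce^3+] = (9.1 × 10^-36 / 4.39 x 10^-1)^(1/2) = 4.6 x 10^-18 M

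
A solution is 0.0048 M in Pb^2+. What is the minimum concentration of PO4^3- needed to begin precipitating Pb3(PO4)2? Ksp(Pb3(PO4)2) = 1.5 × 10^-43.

Pb3(PO4)2(s) ⇌ 3 Pb^2+ + 2 PO4^3-
Ksp = [Pb^2+]^3[PO4^3-]^2
Precipitation begins when Q = Ksp. With [Pb^2+] = 0.0048 M:
1.5 × 10^-43 = (0.0048)^3 × [PO4^3-]^2
[PO4^3-] = (1.5 × 10^-43 / 1.11 × 10^-7)^(1/2) = 1.2 × 10^-18 M

[PO4^3-] ≈ 1.2 × 10^-18 M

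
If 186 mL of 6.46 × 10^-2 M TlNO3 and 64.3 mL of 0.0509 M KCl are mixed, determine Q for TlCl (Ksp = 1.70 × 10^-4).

Q = 6.28e-4

Total volume = 186 + 64.3 = 250.3 mL.
[Tl^+] = 6.46 × 10^-2 × (186/250.3) = 4.800 × 10^-2 M
[Cl^-] = 5.09 x 10^-2 × (64.3/250.3) = 1.308 x 10^-2 M
TlCl(s) <=> Tl^+(aq) + Cl^-(aq), so Q = [Tl^+][Cl^-]
Q = (4.800 × 10^-2)(1.308 × 10^-2) = 6.28 × 10^-4
Q > Ksp, so TlCl will precipitate.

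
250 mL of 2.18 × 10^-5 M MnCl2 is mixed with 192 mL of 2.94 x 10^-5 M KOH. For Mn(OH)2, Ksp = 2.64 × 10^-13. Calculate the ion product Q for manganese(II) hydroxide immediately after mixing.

Total volume = 250 + 192 = 442 mL.
[Mn^2+] = 2.18 x 10^-5 × (250/442) = 1.233 × 10^-5 M
[OH^-] = 2.94 × 10^-5 × (192/442) = 1.277 × 10^-5 M
Mn(OH)2(s) <=> Mn^2+ + 2 OH^-, so Q = [Mn^2+][OH^-]^2
Q = (1.233 x 10^-5)(1.277 x 10^-5)^2 = 2.01 × 10^-15
Q < Ksp, so no precipitate of Mn(OH)2 forms.

Q ≈ 2.01 × 10^-15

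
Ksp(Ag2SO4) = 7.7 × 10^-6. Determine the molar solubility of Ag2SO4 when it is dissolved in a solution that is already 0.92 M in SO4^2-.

Ag2SO4(s) ⇌ 2 Ag^+(aq) + SO4^2-(aq)
Ksp = [Ag^+]^2[SO4^2-]
Let s = moles of Ag2SO4 that dissolve per litre. [Ag^+] = 2s, [SO4^2-] = 0.92 + s ≈ 0.92 (common-ion effect: SO4^2- is already 0.92 M).
Ksp ≈ (2s)^2 × 0.92
s = 1.4 x 10^-3 M
Check: s = 1.4 x 10^-3 ≪ 0.92, so the approximation is valid.

s ≈ 1.4 × 10^-3 M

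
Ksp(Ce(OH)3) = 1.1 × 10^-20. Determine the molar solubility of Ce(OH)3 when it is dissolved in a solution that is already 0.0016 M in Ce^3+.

Ce(OH)3(s) ⇌ Ce^3+(aq) + 3 OH^-(aq)
Ksp = [Ce^3+][OH^-]^3
Let s = moles of Ce(OH)3 that dissolve per litre. [Ce^3+] = 0.0016 + s ≈ 0.0016, [OH^-] = 3s (common-ion effect: Ce^3+ is already 0.0016 M).
Ksp ≈ 0.0016 × (3s)^3
s = 6.3 × 10^-7 M
Check: s = 6.3 × 10^-7 ≪ 0.0016, so the approximation is valid.

6.3 x 10^-7 M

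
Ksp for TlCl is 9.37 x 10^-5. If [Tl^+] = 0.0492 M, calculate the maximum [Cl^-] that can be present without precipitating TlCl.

[Cl^-] ≈ 1.90 x 10^-3 M

TlCl(s) <=> Tl^+ + Cl^-
Ksp = [Tl^+][Cl^-]
Precipitation begins when Q = Ksp. With [Tl^+] = 0.0492 M:
9.37 x 10^-5 = (0.0492) × [Cl^-]
[Cl^-] = (9.37 x 10^-5 / 4.92 x 10^-2) = 1.90 × 10^-3 M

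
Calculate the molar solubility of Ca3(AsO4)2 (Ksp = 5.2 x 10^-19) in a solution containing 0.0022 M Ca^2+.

Ca3(AsO4)2(s) <=> 3 Ca^2+ + 2 AsO4^3-
Ksp = [Ca^2+]^3[AsO4^3-]^2
Let s be the molar solubility in this solution. [Ca^2+] = 0.0022 + 3s ≈ 0.0022, [AsO4^3-] = 2s (Ksp is small, so little additional dissolves).
Ksp ≈ (0.0022)^3 × (2s)^2
s = 3.5 × 10^-6 M
Check: 3s = 1.0 × 10^-5 ≪ 0.0022, so the approximation is valid.

3.5 × 10^-6 M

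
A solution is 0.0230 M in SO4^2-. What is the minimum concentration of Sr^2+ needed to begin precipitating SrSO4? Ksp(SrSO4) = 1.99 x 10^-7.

SrSO4(s) ⇌ Sr^2+ + SO4^2-
Ksp = [Sr^2+][SO4^2-]
Precipitation begins when Q = Ksp. With [SO4^2-] = 0.0230 M:
1.99 x 10^-7 = (0.0230) × [Sr^2+]
[Sr^2+] = (1.99 x 10^-7 / 2.30 x 10^-2) = 8.65 × 10^-6 M

[Sr^2+] = 8.65e-6 M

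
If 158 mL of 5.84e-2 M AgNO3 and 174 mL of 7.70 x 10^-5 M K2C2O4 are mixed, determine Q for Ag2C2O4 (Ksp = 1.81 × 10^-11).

3.12 x 10^-8

Total volume = 158 + 174 = 332 mL.
[Ag^+] = 5.84 × 10^-2 × (158/332) = 2.779 x 10^-2 M
[C2O4^2-] = 7.70 × 10^-5 × (174/332) = 4.036 x 10^-5 M
Ag2C2O4(s) ⇌ 2 Ag^+ + C2O4^2-, so Q = [Ag^+]^2[C2O4^2-]
Q = (2.779 × 10^-2)^2(4.036 × 10^-5) = 3.12 × 10^-8
Q > Ksp, so Ag2C2O4 will precipitate.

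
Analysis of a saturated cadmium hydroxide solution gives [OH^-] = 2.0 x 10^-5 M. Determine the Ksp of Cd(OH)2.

Cd(OH)2(s) ⇌ Cd^2+(aq) + 2 OH^-(aq)
Stoichiometry gives [Cd^2+] = (1/2)[OH^-] = 1.00 × 10^-5 M.
Ksp = [Cd^2+][OH^-]^2
Ksp = 1.00 x 10^-5 × (2.0 x 10^-5)^2 = 4.0 × 10^-15

Ksp ≈ 4.0e-15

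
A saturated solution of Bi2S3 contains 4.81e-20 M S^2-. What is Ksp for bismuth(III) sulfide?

Ksp = 1.14 x 10^-97

Bi2S3(s) ⇌ 2 Bi^3+(aq) + 3 S^2-(aq)
Stoichiometry gives [Bi^3+] = (2/3)[S^2-] = 3.207 × 10^-20 M.
Ksp = [Bi^3+]^2[S^2-]^3
Ksp = (3.207 x 10^-20)^2 × (4.81 x 10^-20)^3 = 1.14 × 10^-97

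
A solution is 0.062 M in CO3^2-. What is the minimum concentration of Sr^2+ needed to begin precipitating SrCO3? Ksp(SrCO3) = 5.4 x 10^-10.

SrCO3(s) <=> Sr^2+(aq) + CO3^2-(aq)
Ksp = [Sr^2+][CO3^2-]
Precipitation begins when Q = Ksp. With [CO3^2-] = 0.062 M:
5.4 x 10^-10 = (0.062) × [Sr^2+]
[Sr^2+] = (5.4 x 10^-10 / 6.2 x 10^-2) = 8.7 x 10^-9 M

[Sr^2+] = 8.7e-9 M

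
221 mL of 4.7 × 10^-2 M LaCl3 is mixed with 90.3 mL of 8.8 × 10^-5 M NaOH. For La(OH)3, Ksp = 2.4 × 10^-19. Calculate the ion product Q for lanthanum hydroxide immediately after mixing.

Total volume = 221 + 90.3 = 311.3 mL.
[La^3+] = 4.7 × 10^-2 × (221/311.3) = 3.34 × 10^-2 M
[OH^-] = 8.8 × 10^-5 × (90.3/311.3) = 2.55 x 10^-5 M
La(OH)3(s) <=> La^3+ + 3 OH^-, so Q = [La^3+][OH^-]^3
Q = (3.34 × 10^-2)(2.55 × 10^-5)^3 = 5.5 × 10^-16
Q > Ksp, so La(OH)3 will precipitate.

Q = 5.5 x 10^-16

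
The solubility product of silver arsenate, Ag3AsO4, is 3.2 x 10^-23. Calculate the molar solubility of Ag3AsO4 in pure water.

Ag3AsO4(s) <=> 3 Ag^+(aq) + AsO4^3-(aq)
Ksp = [Ag^+]^3[AsO4^3-]
Let s = molar solubility. Then [Ag^+] = 3s and [AsO4^3-] = s.
Substituting: Ksp = (3s)^3s = 27s^4
s = (3.2 x 10^-23 / 27)^(1/4) = 1.0 × 10^-6 M

s ≈ 1.0 x 10^-6 M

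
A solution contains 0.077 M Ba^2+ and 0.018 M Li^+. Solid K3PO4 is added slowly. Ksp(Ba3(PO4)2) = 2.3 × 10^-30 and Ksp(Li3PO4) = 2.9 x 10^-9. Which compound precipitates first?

Precipitation of each salt starts when its ion product equals its Ksp.
For Ba3(PO4)2: 2.3 × 10^-30 = (0.077)^3 × [PO4^3-]^2  ⇒  [PO4^3-] = 7.1 × 10^-14 M.
For Li3PO4: 2.9 x 10^-9 = (0.018)^3 × [PO4^3-]  ⇒  [PO4^3-] = 5.0 × 10^-4 M.
The salt with the lower threshold [PO4^3-] precipitates first: Ba3(PO4)2.

Ba3(PO4)2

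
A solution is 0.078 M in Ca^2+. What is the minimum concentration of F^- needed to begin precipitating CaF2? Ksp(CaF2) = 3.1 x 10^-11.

[F^-] ≈ 2.0e-5 M

CaF2(s) <=> Ca^2+ + 2 F^-
Ksp = [Ca^2+][F^-]^2
Precipitation begins when Q = Ksp. With [Ca^2+] = 0.078 M:
3.1 x 10^-11 = (0.078) × [F^-]^2
[F^-] = (3.1 x 10^-11 / 7.8 × 10^-2)^(1/2) = 2.0 × 10^-5 M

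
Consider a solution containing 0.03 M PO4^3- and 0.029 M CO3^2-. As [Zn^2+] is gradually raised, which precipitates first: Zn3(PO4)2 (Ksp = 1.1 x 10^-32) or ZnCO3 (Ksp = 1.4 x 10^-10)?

Each salt begins to precipitate when Q = Ksp, i.e. when [Zn^2+] reaches its threshold.
For Zn3(PO4)2: 1.1 x 10^-32 = (0.03)^2 × [Zn^2+]^3  ⇒  [Zn^2+] = 2.3 x 10^-10 M.
For ZnCO3: 1.4 x 10^-10 = 0.029 × [Zn^2+]  ⇒  [Zn^2+] = 4.8 x 10^-9 M.
The salt with the lower threshold [Zn^2+] precipitates first: Zn3(PO4)2.

Zn3(PO4)2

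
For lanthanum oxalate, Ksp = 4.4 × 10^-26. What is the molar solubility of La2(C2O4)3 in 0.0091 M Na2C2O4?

s = 1.2e-10 M

La2(C2O4)3(s) ⇌ 2 La^3+ + 3 C2O4^2-
Ksp = [La^3+]^2[C2O4^2-]^3
Let s = moles of La2(C2O4)3 that dissolve per litre. [La^3+] = 2s, [C2O4^2-] = 0.0091 + 3s ≈ 0.0091 (common-ion effect: C2O4^2- is already 0.0091 M).
Ksp ≈ (2s)^2 × (0.0091)^3
s = 1.2 x 10^-10 M
Check: 3s = 3.6 × 10^-10 ≪ 0.0091, so the approximation is valid.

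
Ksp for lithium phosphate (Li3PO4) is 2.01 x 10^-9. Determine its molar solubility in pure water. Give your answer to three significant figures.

Li3PO4(s) ⇌ 3 Li^+ + PO4^3-
Ksp = [Li^+]^3[PO4^3-]
For each mole of Li3PO4 that dissolves: [Li^+] = 3s, [PO4^3-] = s.
Ksp = (3s)^3s = 27s^4
s = (2.01 x 10^-9 / 27)^(1/4) = 2.94 × 10^-3 M

2.94 × 10^-3 M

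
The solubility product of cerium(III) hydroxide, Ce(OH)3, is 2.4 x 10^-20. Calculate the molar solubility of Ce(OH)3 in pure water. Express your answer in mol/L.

s ≈ 5.5e-6 M

Ce(OH)3(s) ⇌ Ce^3+(aq) + 3 OH^-(aq)
Ksp = [Ce^3+][OH^-]^3
Let s = molar solubility. Then [Ce^3+] = s and [OH^-] = 3s.
Ksp = s(3s)^3 = 27s^4
s^4 = 2.4 x 10^-20 / 27, so s = 5.5 x 10^-6 M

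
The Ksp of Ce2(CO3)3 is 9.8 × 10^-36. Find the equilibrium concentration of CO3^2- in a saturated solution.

Ce2(CO3)3(s) ⇌ 2 Ce^3+(aq) + 3 CO3^2-(aq)
Ksp = [Ce^3+]^2[CO3^2-]^3
For each mole of Ce2(CO3)3 that dissolves: [Ce^3+] = 2s, [CO3^2-] = 3s.
So Ksp = (2s)^2 × (3s)^3 = 108s^5
s = (9.8 × 10^-36 / 108)^(1/5) = 3.90 x 10^-8 M
[CO3^2-] = 3s = 1.2 x 10^-7 M

1.2e-7 M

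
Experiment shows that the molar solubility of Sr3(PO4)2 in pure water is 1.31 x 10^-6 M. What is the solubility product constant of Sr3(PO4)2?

Sr3(PO4)2(s) ⇌ 3 Sr^2+(aq) + 2 PO4^3-(aq)
For each mole of Sr3(PO4)2 that dissolves: [Sr^2+] = 3s, [PO4^3-] = 2s.
Ksp = [Sr^2+]^3[PO4^3-]^2
Ksp = (3s)^3(2s)^2 = 108s^5
With s = 1.31 × 10^-6: Ksp = 4.17 × 10^-28

4.17e-28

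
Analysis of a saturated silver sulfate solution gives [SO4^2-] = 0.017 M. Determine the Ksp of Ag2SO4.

Ksp ≈ 2.0 × 10^-5

Ag2SO4(s) <=> 2 Ag^+(aq) + SO4^2-(aq)
Stoichiometry gives [Ag^+] = (2/1)[SO4^2-] = 3.40 × 10^-2 M.
Ksp = [Ag^+]^2[SO4^2-]
Ksp = (3.40 × 10^-2)^2 × 1.7 x 10^-2 = 2.0 × 10^-5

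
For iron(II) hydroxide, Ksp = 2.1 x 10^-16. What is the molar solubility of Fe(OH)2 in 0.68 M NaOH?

s ≈ 4.5 × 10^-16 M

Fe(OH)2(s) ⇌ Fe^2+ + 2 OH^-
Ksp = [Fe^2+][OH^-]^2
Let s be the molar solubility in this solution. [Fe^2+] = s, [OH^-] = 0.68 + 2s ≈ 0.68 (common-ion effect: OH^- is already 0.68 M).
Ksp ≈ s × (0.68)^2
s = 4.5 × 10^-16 M
Check: 2s = 9.1 × 10^-16 ≪ 0.68, so the approximation is valid.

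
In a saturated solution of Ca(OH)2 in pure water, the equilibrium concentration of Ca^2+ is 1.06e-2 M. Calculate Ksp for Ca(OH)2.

Ksp ≈ 4.76 × 10^-6

Ca(OH)2(s) <=> Ca^2+ + 2 OH^-
Stoichiometry gives [OH^-] = (2/1)[Ca^2+] = 2.120 × 10^-2 M.
Ksp = [Ca^2+][OH^-]^2
Ksp = 1.06 x 10^-2 × (2.120 × 10^-2)^2 = 4.76 × 10^-6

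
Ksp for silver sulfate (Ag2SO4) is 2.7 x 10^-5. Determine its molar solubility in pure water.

Ag2SO4(s) ⇌ 2 Ag^+ + SO4^2-
Ksp = [Ag^+]^2[SO4^2-]
If s mol/L of Ag2SO4 dissolves, [Ag^+] = 2s and [SO4^2-] = s.
Ksp = (2s)^2s = 4s^3
s^3 = 2.7 x 10^-5 / 4, so s = 1.9 x 10^-2 M

1.9 × 10^-2 M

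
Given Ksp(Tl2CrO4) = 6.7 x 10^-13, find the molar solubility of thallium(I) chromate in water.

Tl2CrO4(s) ⇌ 2 Tl^+(aq) + CrO4^2-(aq)
Ksp = [Tl^+]^2[CrO4^2-]
For each mole of Tl2CrO4 that dissolves: [Tl^+] = 2s, [CrO4^2-] = s.
Substituting: Ksp = (2s)^2s = 4s^3
s^3 = 6.7 x 10^-13 / 4, so s = 5.5 × 10^-5 M

5.5 × 10^-5 M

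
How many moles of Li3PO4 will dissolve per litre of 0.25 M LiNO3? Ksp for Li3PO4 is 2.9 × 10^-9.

Li3PO4(s) ⇌ 3 Li^+ + PO4^3-
Ksp = [Li^+]^3[PO4^3-]
If s mol/L dissolves here, [Li^+] = 0.25 + 3s ≈ 0.25, [PO4^3-] = s (common-ion effect: Li^+ is already 0.25 M).
Ksp ≈ (0.25)^3 × s
s = 1.9 x 10^-7 M
Check: 3s = 5.6 × 10^-7 ≪ 0.25, so the approximation is valid.

1.9 × 10^-7 M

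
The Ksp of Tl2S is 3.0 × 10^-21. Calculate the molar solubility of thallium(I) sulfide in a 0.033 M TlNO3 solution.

Tl2S(s) ⇌ 2 Tl^+ + S^2-
Ksp = [Tl^+]^2[S^2-]
Let s = moles of Tl2S that dissolve per litre. [Tl^+] = 0.033 + 2s ≈ 0.033, [S^2-] = s (since Tl^+ from TlNO3 dominates).
Ksp ≈ (0.033)^2 × s
s = 2.8 × 10^-18 M
Check: 2s = 5.5 x 10^-18 ≪ 0.033, so the approximation is valid.

s ≈ 2.8e-18 M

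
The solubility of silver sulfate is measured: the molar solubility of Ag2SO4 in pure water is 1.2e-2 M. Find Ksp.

Ksp = 6.9 × 10^-6

Ag2SO4(s) <=> 2 Ag^+(aq) + SO4^2-(aq)
If s mol/L of Ag2SO4 dissolves, [Ag^+] = 2s and [SO4^2-] = s.
Ksp = [Ag^+]^2[SO4^2-]
Substituting: Ksp = (2s)^2s = 4s^3
Ksp = 4 × (1.2 × 10^-2)^3 = 6.9 × 10^-6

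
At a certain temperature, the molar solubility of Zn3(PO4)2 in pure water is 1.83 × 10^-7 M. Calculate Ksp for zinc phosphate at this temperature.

Zn3(PO4)2(s) <=> 3 Zn^2+ + 2 PO4^3-
If s mol/L of Zn3(PO4)2 dissolves, [Zn^2+] = 3s and [PO4^3-] = 2s.
Ksp = [Zn^2+]^3[PO4^3-]^2
So Ksp = (3s)^3 × (2s)^2 = 108s^5
Ksp = 108 × (1.83 × 10^-7)^5 = 2.22 x 10^-32

2.22 × 10^-32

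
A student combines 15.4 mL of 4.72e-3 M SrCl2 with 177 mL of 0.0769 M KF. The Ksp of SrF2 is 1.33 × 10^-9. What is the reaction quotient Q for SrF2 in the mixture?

Q = 1.89e-6

Total volume = 15.4 + 177 = 192.4 mL.
[Sr^2+] = 4.72 × 10^-3 × (15.4/192.4) = 3.778 x 10^-4 M
[F^-] = 7.69 × 10^-2 × (177/192.4) = 7.074 × 10^-2 M
SrF2(s) <=> Sr^2+(aq) + 2 F^-(aq), so Q = [Sr^2+][F^-]^2
Q = (3.778 × 10^-4)(7.074 × 10^-2)^2 = 1.89 × 10^-6
Q > Ksp, so SrF2 will precipitate.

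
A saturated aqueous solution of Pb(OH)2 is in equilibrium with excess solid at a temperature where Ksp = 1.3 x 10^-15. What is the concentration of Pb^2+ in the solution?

Pb(OH)2(s) ⇌ Pb^2+(aq) + 2 OH^-(aq)
Ksp = [Pb^2+][OH^-]^2
Let s = molar solubility. Then [Pb^2+] = s and [OH^-] = 2s.
Substituting: Ksp = s(2s)^2 = 4s^3
s = (1.3 x 10^-15 / 4)^(1/3) = 6.88 x 10^-6 M
[Pb^2+] = s = 6.9 × 10^-6 M

6.9 x 10^-6 M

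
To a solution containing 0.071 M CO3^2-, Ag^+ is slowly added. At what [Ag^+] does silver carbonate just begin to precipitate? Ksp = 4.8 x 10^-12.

[Ag^+] ≈ 8.2 × 10^-6 M

Ag2CO3(s) ⇌ 2 Ag^+(aq) + CO3^2-(aq)
Ksp = [Ag^+]^2[CO3^2-]
Precipitation begins when Q = Ksp. With [CO3^2-] = 0.071 M:
4.8 x 10^-12 = (0.071) × [Ag^+]^2
[Ag^+] = (4.8 x 10^-12 / 7.1 × 10^-2)^(1/2) = 8.2 × 10^-6 M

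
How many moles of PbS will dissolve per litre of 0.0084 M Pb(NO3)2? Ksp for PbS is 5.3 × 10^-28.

PbS(s) <=> Pb^2+(aq) + S^2-(aq)
Ksp = [Pb^2+][S^2-]
Let s be the molar solubility in this solution. [Pb^2+] = 0.0084 + s ≈ 0.0084, [S^2-] = s (common-ion effect: Pb^2+ is already 0.0084 M).
Ksp ≈ 0.0084 × s
s = 6.3 × 10^-26 M
Check: s = 6.3 x 10^-26 ≪ 0.0084, so the approximation is valid.

s = 6.3 x 10^-26 M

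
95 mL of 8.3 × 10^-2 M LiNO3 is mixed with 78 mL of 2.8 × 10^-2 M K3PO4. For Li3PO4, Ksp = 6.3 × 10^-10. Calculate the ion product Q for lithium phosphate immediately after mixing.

Q = 1.2e-6

Total volume = 95 + 78 = 173 mL.
[Li^+] = 8.3 × 10^-2 × (95/173) = 4.56 × 10^-2 M
[PO4^3-] = 2.8 × 10^-2 × (78/173) = 1.26 x 10^-2 M
Li3PO4(s) ⇌ 3 Li^+(aq) + PO4^3-(aq), so Q = [Li^+]^3[PO4^3-]
Q = (4.56 x 10^-2)^3(1.26 × 10^-2) = 1.2 × 10^-6
Q > Ksp, so Li3PO4 will precipitate.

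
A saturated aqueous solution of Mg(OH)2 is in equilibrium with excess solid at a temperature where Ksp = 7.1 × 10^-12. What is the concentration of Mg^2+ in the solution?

[Mg^2+] = 1.2e-4 M

Mg(OH)2(s) ⇌ Mg^2+(aq) + 2 OH^-(aq)
Ksp = [Mg^2+][OH^-]^2
Let s = molar solubility. Then [Mg^2+] = s and [OH^-] = 2s.
Ksp = s(2s)^2 = 4s^3
Solving, s = (7.1 × 10^-12/4)^(1/3) = 1.21 × 10^-4 M
[Mg^2+] = s = 1.2 × 10^-4 M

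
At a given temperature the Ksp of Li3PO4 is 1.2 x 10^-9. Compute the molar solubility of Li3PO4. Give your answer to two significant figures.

s ≈ 2.6e-3 M

Li3PO4(s) ⇌ 3 Li^+(aq) + PO4^3-(aq)
Ksp = [Li^+]^3[PO4^3-]
For each mole of Li3PO4 that dissolves: [Li^+] = 3s, [PO4^3-] = s.
So Ksp = (3s)^3 × s = 27s^4
Solving, s = (1.2 x 10^-9/27)^(1/4) = 2.6 × 10^-3 M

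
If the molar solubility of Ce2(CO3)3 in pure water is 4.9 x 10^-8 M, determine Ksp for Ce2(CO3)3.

Ksp ≈ 3.1e-35

Ce2(CO3)3(s) ⇌ 2 Ce^3+ + 3 CO3^2-
With molar solubility s: [Ce^3+] = 2s, [CO3^2-] = 3s.
Ksp = [Ce^3+]^2[CO3^2-]^3
So Ksp = (2s)^2 × (3s)^3 = 108s^5
With s = 4.9 x 10^-8: Ksp = 3.1 x 10^-35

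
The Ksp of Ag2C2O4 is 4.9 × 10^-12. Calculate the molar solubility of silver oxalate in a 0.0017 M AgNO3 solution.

s = 1.7 × 10^-6 M

Ag2C2O4(s) ⇌ 2 Ag^+ + C2O4^2-
Ksp = [Ag^+]^2[C2O4^2-]
Let s = moles of Ag2C2O4 that dissolve per litre. [Ag^+] = 0.0017 + 2s ≈ 0.0017, [C2O4^2-] = s (since Ag^+ from AgNO3 dominates).
Ksp ≈ (0.0017)^2 × s
s = 1.7 x 10^-6 M
Check: 2s = 3.4 x 10^-6 ≪ 0.0017, so the approximation is valid.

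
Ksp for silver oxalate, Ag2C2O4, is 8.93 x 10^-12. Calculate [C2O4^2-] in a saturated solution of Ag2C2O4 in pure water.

[C2O4^2-] = 1.31e-4 M

Ag2C2O4(s) <=> 2 Ag^+(aq) + C2O4^2-(aq)
Ksp = [Ag^+]^2[C2O4^2-]
With molar solubility s: [Ag^+] = 2s, [C2O4^2-] = s.
So Ksp = (2s)^2 × s = 4s^3
Solving, s = (8.93 x 10^-12/4)^(1/3) = 1.307 × 10^-4 M
[C2O4^2-] = s = 1.31 × 10^-4 M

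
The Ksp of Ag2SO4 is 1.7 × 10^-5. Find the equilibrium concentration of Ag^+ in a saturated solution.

[Ag^+] = 3.2e-2 M

Ag2SO4(s) ⇌ 2 Ag^+ + SO4^2-
Ksp = [Ag^+]^2[SO4^2-]
With molar solubility s: [Ag^+] = 2s, [SO4^2-] = s.
So Ksp = (2s)^2 × s = 4s^3
Solving, s = (1.7 × 10^-5/4)^(1/3) = 1.62 × 10^-2 M
[Ag^+] = 2s = 3.2 × 10^-2 M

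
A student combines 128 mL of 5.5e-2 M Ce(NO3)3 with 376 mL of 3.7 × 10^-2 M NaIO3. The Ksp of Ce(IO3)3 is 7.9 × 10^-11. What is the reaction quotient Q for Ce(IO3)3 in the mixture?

Total volume = 128 + 376 = 504 mL.
[Ce^3+] = 5.5 x 10^-2 × (128/504) = 1.40 × 10^-2 M
[IO3^-] = 3.7 × 10^-2 × (376/504) = 2.76 x 10^-2 M
Ce(IO3)3(s) ⇌ Ce^3+ + 3 IO3^-, so Q = [Ce^3+][IO3^-]^3
Q = (1.40 × 10^-2)(2.76 x 10^-2)^3 = 2.9 × 10^-7
Q > Ksp, so Ce(IO3)3 will precipitate.

Q = 2.9 x 10^-7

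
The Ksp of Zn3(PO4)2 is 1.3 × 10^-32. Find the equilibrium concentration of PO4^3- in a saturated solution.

Zn3(PO4)2(s) ⇌ 3 Zn^2+(aq) + 2 PO4^3-(aq)
Ksp = [Zn^2+]^3[PO4^3-]^2
Let s = molar solubility. Then [Zn^2+] = 3s and [PO4^3-] = 2s.
Substituting: Ksp = (3s)^3(2s)^2 = 108s^5
s^5 = 1.3 × 10^-32 / 108, so s = 1.64 x 10^-7 M
[PO4^3-] = 2s = 3.3 × 10^-7 M

[PO4^3-] = 3.3 × 10^-7 M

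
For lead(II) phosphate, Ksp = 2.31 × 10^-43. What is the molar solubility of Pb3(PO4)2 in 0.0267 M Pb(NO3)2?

s ≈ 5.51e-20 M

Pb3(PO4)2(s) ⇌ 3 Pb^2+ + 2 PO4^3-
Ksp = [Pb^2+]^3[PO4^3-]^2
Let s be the molar solubility in this solution. [Pb^2+] = 0.0267 + 3s ≈ 0.0267, [PO4^3-] = 2s (since Pb^2+ from Pb(NO3)2 dominates).
Ksp ≈ (0.0267)^3 × (2s)^2
s = 5.51 × 10^-20 M
Check: 3s = 1.7 x 10^-19 ≪ 0.0267, so the approximation is valid.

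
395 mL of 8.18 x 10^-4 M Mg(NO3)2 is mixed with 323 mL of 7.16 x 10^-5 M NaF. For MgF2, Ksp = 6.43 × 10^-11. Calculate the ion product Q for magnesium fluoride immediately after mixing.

Total volume = 395 + 323 = 718 mL.
[Mg^2+] = 8.18 x 10^-4 × (395/718) = 4.500 × 10^-4 M
[F^-] = 7.16 × 10^-5 × (323/718) = 3.221 x 10^-5 M
MgF2(s) ⇌ Mg^2+(aq) + 2 F^-(aq), so Q = [Mg^2+][F^-]^2
Q = (4.500 × 10^-4)(3.221 x 10^-5)^2 = 4.67 × 10^-13
Q < Ksp, so no precipitate of MgF2 forms.

Q ≈ 4.67 × 10^-13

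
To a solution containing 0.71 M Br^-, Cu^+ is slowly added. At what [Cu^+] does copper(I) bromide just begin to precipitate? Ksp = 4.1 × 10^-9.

5.8 × 10^-9 M

CuBr(s) <=> Cu^+(aq) + Br^-(aq)
Ksp = [Cu^+][Br^-]
Precipitation begins when Q = Ksp. With [Br^-] = 0.71 M:
4.1 × 10^-9 = (0.71) × [Cu^+]
[Cu^+] = (4.1 × 10^-9 / 7.1 × 10^-1) = 5.8 x 10^-9 M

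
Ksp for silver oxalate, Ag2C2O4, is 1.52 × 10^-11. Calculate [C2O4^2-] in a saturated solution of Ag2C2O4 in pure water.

Ag2C2O4(s) <=> 2 Ag^+ + C2O4^2-
Ksp = [Ag^+]^2[C2O4^2-]
Let s = molar solubility. Then [Ag^+] = 2s and [C2O4^2-] = s.
Ksp = (2s)^2s = 4s^3
s^3 = 1.52 × 10^-11 / 4, so s = 1.560 × 10^-4 M
[C2O4^2-] = s = 1.56 x 10^-4 M

1.56 × 10^-4 M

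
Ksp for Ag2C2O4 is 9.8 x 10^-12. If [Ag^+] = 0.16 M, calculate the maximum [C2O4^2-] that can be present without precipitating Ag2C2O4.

[C2O4^2-] ≈ 3.8e-10 M

Ag2C2O4(s) ⇌ 2 Ag^+ + C2O4^2-
Ksp = [Ag^+]^2[C2O4^2-]
Precipitation begins when Q = Ksp. With [Ag^+] = 0.16 M:
9.8 x 10^-12 = (0.16)^2 × [C2O4^2-]
[C2O4^2-] = (9.8 x 10^-12 / 2.56 × 10^-2) = 3.8 × 10^-10 M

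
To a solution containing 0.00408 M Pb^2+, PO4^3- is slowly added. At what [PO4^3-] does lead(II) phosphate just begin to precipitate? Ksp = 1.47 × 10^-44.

[PO4^3-] = 4.65e-19 M

Pb3(PO4)2(s) <=> 3 Pb^2+ + 2 PO4^3-
Ksp = [Pb^2+]^3[PO4^3-]^2
Precipitation begins when Q = Ksp. With [Pb^2+] = 0.00408 M:
1.47 × 10^-44 = (0.00408)^3 × [PO4^3-]^2
[PO4^3-] = (1.47 × 10^-44 / 6.792 × 10^-8)^(1/2) = 4.65 × 10^-19 M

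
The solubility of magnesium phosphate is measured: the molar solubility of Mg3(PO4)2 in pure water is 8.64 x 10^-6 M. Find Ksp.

Mg3(PO4)2(s) ⇌ 3 Mg^2+ + 2 PO4^3-
For each mole of Mg3(PO4)2 that dissolves: [Mg^2+] = 3s, [PO4^3-] = 2s.
Ksp = [Mg^2+]^3[PO4^3-]^2
Substituting: Ksp = (3s)^3(2s)^2 = 108s^5
Ksp = 108 × (8.64 x 10^-6)^5 = 5.20 × 10^-24

Ksp = 5.20 × 10^-24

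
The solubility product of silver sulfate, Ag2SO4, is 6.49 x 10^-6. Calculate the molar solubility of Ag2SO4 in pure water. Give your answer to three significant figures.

Ag2SO4(s) ⇌ 2 Ag^+(aq) + SO4^2-(aq)
Ksp = [Ag^+]^2[SO4^2-]
For each mole of Ag2SO4 that dissolves: [Ag^+] = 2s, [SO4^2-] = s.
Substituting: Ksp = (2s)^2s = 4s^3
s = (6.49 x 10^-6 / 4)^(1/3) = 1.18 × 10^-2 M

1.18 × 10^-2 M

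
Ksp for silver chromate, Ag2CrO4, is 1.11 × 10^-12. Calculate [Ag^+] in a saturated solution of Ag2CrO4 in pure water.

[Ag^+] ≈ 1.30e-4 M

Ag2CrO4(s) ⇌ 2 Ag^+(aq) + CrO4^2-(aq)
Ksp = [Ag^+]^2[CrO4^2-]
Let s = molar solubility. Then [Ag^+] = 2s and [CrO4^2-] = s.
Ksp = (2s)^2s = 4s^3
s^3 = 1.11 × 10^-12 / 4, so s = 6.523 x 10^-5 M
[Ag^+] = 2s = 1.30 x 10^-4 M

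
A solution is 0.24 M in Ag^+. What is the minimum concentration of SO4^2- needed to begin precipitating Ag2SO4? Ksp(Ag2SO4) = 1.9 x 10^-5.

3.3e-4 M

Ag2SO4(s) <=> 2 Ag^+(aq) + SO4^2-(aq)
Ksp = [Ag^+]^2[SO4^2-]
Precipitation begins when Q = Ksp. With [Ag^+] = 0.24 M:
1.9 x 10^-5 = (0.24)^2 × [SO4^2-]
[SO4^2-] = (1.9 x 10^-5 / 5.76 x 10^-2) = 3.3 x 10^-4 M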